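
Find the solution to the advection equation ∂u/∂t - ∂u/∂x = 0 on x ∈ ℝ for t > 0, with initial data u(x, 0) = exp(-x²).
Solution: By method of characteristics (waves move left with speed 1):
Along characteristics x + t = const, u is constant, so u(x,t) = f(x + t) with f = u(·, 0).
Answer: u(x, t) = exp(-(t + x)²)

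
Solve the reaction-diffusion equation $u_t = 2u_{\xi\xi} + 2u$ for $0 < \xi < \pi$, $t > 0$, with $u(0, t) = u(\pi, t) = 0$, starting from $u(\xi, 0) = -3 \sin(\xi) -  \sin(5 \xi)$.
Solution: Substitute $u = e^{2t}w$, i.e. $w = e^{-2t}u$.
By the product rule, $u_t = e^{2t}(w_t + 2w)$, $u_{\xi\xi} = e^{2t}w_{\xi\xi}$.
Substituting into the PDE and dividing by $e^{2t}$: $w_t + 2w = 2w_{\xi\xi} + 2w$.
The lower-order terms cancel, leaving the standard heat equation $w_t = 2w_{\xi\xi}$.
Initial data for $w$: $w(\xi,0) = u(\xi,0) = -3 \sin(\xi) - \sin(5 \xi)$. The boundary conditions carry over: $w(0,t) = w(\pi,t) = 0$.
Solve for $w$:
  Using separation of variables $w = X(\xi)T(t)$:
  Eigenfunctions: $\sin(n\xi)$, $n = 1, 2, 3, \ldots$
  General solution: $w(\xi, t) = \sum c_n \sin(n\xi) e^{-2n^2 t}$
  Matching $w(\xi,0) = -3 \sin(\xi) - \sin(5 \xi)$ term by term: $c_1=-3, c_5=-1$.
Hence $w(\xi,t) = -3 e^{-2 t} \sin(\xi) - e^{-50 t} \sin(5 \xi)$.
Transform back: $u(\xi,t) = e^{2t}w(\xi,t)$.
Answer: $u(\xi, t) = -3 \sin(\xi) -  e^{-48 t} \sin(5 \xi)$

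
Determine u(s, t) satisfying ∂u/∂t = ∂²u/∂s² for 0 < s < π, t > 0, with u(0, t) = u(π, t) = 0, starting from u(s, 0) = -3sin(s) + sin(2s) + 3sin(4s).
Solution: Separating variables: u = Σ c_n exp(-n²t) sin(ns). From u(s,0) = -3sin(s) + sin(2s) + 3sin(4s): c_1=-3, c_2=1, c_4=3.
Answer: u(s, t) = -3exp(-t)sin(s) + exp(-4t)sin(2s) + 3exp(-16t)sin(4s)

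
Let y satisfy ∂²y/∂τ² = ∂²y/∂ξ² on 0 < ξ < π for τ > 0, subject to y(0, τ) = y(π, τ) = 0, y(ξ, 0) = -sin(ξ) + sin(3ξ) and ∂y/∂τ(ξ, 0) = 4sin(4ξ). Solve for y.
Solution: Separating variables: y = Σ [A_n cos(ω_n τ) + B_n sin(ω_n τ)] sin(nξ), ω_n = n. From ICs (B_n = velocity coefficient / ω_n): A_1=-1, A_3=1, B_4=1.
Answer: y(ξ, τ) = -sin(ξ)cos(τ) + sin(3ξ)cos(3τ) + sin(4ξ)sin(4τ)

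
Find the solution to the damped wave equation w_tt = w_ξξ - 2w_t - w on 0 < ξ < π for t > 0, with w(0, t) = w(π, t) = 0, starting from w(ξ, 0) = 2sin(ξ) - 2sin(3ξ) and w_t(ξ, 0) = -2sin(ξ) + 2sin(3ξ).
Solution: Substitute w = exp(-t)u.
Then w_t = exp(-t)(u_t - u), w_tt = exp(-t)(u_tt - 2u_t + u), w_ξξ = exp(-t)u_ξξ; substituting and dividing by exp(-t), the lower-order terms cancel: u_tt = u_ξξ (standard wave equation).
Data for u: u(ξ,0) = w(ξ,0) = 2sin(ξ) - 2sin(3ξ); u_t(ξ,0) = w_t(ξ,0) + w(ξ,0) = 0. The boundary conditions carry over: u(0,t) = u(π,t) = 0.
Separating variables: u = Σ [A_n cos(ω_n t) + B_n sin(ω_n t)] sin(nξ), ω_n = n. From ICs: A_1=2, A_3=-2.
So u(ξ,t) = 2sin(ξ)cos(t) - 2sin(3ξ)cos(3t), and w(ξ,t) = exp(-t)u(ξ,t).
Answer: w(ξ, t) = 2exp(-t)sin(ξ)cos(t) - 2exp(-t)sin(3ξ)cos(3t)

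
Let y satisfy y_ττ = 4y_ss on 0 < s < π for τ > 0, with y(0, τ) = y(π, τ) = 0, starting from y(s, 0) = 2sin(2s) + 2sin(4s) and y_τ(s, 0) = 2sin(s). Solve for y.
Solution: Using separation of variables y = X(s)T(τ):
Eigenfunctions: sin(ns), n = 1, 2, 3, ...
General solution: y(s, τ) = Σ [A_n cos(2n τ) + B_n sin(2n τ)] sin(ns)
From y(s,0) = 2sin(2s) + 2sin(4s): A_2=2, A_4=2. From y_τ(s,0) = 2sin(s), using y_τ(s,0) = Σ ω_n B_n sin(ns) with ω_n = 2n: B_1 = 2/2 = 1.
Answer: y(s, τ) = sin(s)sin(2τ) + 2sin(2s)cos(4τ) + 2sin(4s)cos(8τ)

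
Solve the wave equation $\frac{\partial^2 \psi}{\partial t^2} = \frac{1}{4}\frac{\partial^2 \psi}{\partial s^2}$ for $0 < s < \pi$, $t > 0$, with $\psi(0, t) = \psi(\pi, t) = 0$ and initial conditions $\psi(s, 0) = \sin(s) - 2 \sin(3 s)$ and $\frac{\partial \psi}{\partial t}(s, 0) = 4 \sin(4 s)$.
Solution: Separating variables: $\psi = \sum [A_n \cos(\omega_n t) + B_n \sin(\omega_n t)] \sin(ns)$, $\omega_n = n/2$. From ICs ($B_n$ = velocity coefficient / $\omega_n$): $A_1=1, A_3=-2, B_4=2$.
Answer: $\psi(s, t) = \sin(s) \cos(t/2) - 2 \sin(3 s) \cos(3 t/2) + 2 \sin(4 s) \sin(2 t)$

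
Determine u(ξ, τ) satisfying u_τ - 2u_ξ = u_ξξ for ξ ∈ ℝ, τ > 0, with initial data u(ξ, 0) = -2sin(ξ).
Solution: Change to a moving frame: let η = ξ + 2τ, σ = τ and write u(ξ,τ) = w(η,σ).
By the chain rule u_τ = w_σ + 2w_η, u_ξ = w_η, u_ξξ = w_ηη.
Then u_τ - 2u_ξ = w_σ: the advection term cancels and the PDE becomes the heat equation w_σ = w_ηη on η ∈ ℝ.
Initial data: w(η,0) = u(η,0) = -2sin(η).
On η ∈ ℝ each mode satisfies (sin(nη))″ = -n² sin(nη), so exp(-n²σ) sin(nη) solves the heat equation; by superposition w(η,σ) = Σ c_n exp(-n²σ) sin(nη).
Reading off the coefficients: c_1=-2, so w(η,σ) = -2exp(-σ)sin(η).
Substituting back η = ξ + 2τ, σ = τ: u(ξ,τ) = w(ξ + 2τ, τ).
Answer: u(ξ, τ) = -2exp(-τ)sin(ξ + 2τ)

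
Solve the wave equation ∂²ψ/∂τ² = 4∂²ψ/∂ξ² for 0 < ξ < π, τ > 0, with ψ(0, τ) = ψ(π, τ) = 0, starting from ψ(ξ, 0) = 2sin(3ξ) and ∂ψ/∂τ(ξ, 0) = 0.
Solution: Separating variables: ψ = Σ [A_n cos(ω_n τ) + B_n sin(ω_n τ)] sin(nξ), ω_n = 2n. From ICs: A_3=2.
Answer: ψ(ξ, τ) = 2sin(3ξ)cos(6τ)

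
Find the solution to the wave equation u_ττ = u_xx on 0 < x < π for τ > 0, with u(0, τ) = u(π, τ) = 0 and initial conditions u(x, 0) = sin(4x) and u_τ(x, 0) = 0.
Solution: Using separation of variables u = X(x)T(τ):
Eigenfunctions: sin(nx), n = 1, 2, 3, ...
General solution: u(x, τ) = Σ [A_n cos(n τ) + B_n sin(n τ)] sin(nx)
From u(x,0) = sin(4x): A_4=1. From u_τ(x,0) = 0: all B_n = 0.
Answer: u(x, τ) = sin(4x)cos(4τ)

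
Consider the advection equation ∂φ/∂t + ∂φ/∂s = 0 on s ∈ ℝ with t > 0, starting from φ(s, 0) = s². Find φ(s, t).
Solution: By characteristics (ds/dt = 1), φ(s,t) = f(s - t) with f = φ(·, 0).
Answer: φ(s, t) = s² - 2st + t²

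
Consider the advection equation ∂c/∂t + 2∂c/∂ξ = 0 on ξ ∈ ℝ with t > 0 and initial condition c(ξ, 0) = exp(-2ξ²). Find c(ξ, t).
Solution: By characteristics (dξ/dt = 2), c(ξ,t) = f(ξ - 2t) with f = c(·, 0).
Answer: c(ξ, t) = exp(-2(-2t + ξ)²)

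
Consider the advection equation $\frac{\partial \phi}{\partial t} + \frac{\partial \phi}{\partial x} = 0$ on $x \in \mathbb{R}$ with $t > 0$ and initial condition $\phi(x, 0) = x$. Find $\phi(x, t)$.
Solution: By characteristics ($dx/dt = 1$), $\phi(x,t) = f(x - t)$ with $f = \phi( \cdot , 0)$.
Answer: $\phi(x, t) = - t + x$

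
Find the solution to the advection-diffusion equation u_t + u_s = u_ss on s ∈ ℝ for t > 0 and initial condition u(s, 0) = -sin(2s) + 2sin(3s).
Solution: Moving frame: η = s - t, σ = t, u = w(η,σ), so u_t = w_σ - w_η and u_ss = w_ηη.
Hence u_t + u_s = w_σ and the PDE becomes the heat equation w_σ = w_ηη on η ∈ ℝ.
Initial data: w(η,0) = u(η,0) = -sin(2η) + 2sin(3η). Each mode sin(nη) decays as exp(-n²σ) on ℝ, so w(η,σ) = Σ c_n exp(-n²σ) sin(nη) with c_2=-1, c_3=2: w(η,σ) = -exp(-4σ)sin(2η) + 2exp(-9σ)sin(3η).
Substituting back: u(s,t) = w(s - t, t).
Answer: u(s, t) = -exp(-4t)sin(2s - 2t) + 2exp(-9t)sin(3s - 3t)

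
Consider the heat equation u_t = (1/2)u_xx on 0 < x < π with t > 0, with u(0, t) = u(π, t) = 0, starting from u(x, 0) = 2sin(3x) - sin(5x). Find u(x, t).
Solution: Using separation of variables u = X(x)T(t):
Eigenfunctions: sin(nx), n = 1, 2, 3, ...
General solution: u(x, t) = Σ c_n sin(nx) exp(-n² t/2)
Matching u(x,0) = 2sin(3x) - sin(5x) term by term: c_3=2, c_5=-1.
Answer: u(x, t) = 2exp(-9t/2)sin(3x) - exp(-25t/2)sin(5x)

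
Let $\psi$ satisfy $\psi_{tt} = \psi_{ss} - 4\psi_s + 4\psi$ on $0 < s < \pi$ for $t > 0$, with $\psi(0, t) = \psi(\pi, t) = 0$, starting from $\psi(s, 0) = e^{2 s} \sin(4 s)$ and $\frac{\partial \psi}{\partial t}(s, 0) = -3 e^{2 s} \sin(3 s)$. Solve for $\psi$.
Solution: Substitute $\psi = e^{2s}u$, i.e. $u = e^{-2s}\psi$.
By the product rule, $\psi_s = e^{2s}(u_s + 2u)$, $\psi_{ss} = e^{2s}(u_{ss} + 4u_s + 4u)$, $\psi_{tt} = e^{2s}u_{tt}$.
Substituting into the PDE and dividing by $e^{2s}$: $u_{tt} = (u_{ss} + 4u_s + 4u) - 4(u_s + 2u) + 4u$.
The lower-order terms cancel, leaving the standard wave equation $u_{tt} = u_{ss}$.
Initial data for $u$: $u(s,0) = e^{-2s}\psi(s,0) = \sin(4 s)$; $u_t(s,0) = e^{-2s}\psi_t(s,0) = -3 \sin(3 s)$. The boundary conditions carry over: $u(0,t) = u(\pi,t) = 0$.
Solve for $u$:
  Using separation of variables $u = X(s)T(t)$:
  Eigenfunctions: $\sin(ns)$, $n = 1, 2, 3, \ldots$
  General solution: $u(s, t) = \sum [A_n \cos(n t) + B_n \sin(n t)] \sin(ns)$
  From $u(s,0) = \sin(4 s)$: $A_4=1$. From $u_t(s,0) = -3 \sin(3 s)$, using $u_t(s,0) = \sum \omega_n B_n \sin(ns)$ with $\omega_n = n$: $B_3 = (-3)/3 = -1$.
Hence $u(s,t) = - \sin(3 s) \sin(3 t) + \sin(4 s) \cos(4 t)$.
Transform back: $\psi(s,t) = e^{2s}u(s,t)$.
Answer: $\psi(s, t) = - e^{2 s} \sin(3 s) \sin(3 t) + e^{2 s} \sin(4 s) \cos(4 t)$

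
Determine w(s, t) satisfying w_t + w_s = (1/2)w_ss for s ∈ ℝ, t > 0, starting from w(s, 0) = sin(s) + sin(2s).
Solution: Change to a moving frame: let η = s - t, σ = t and write w(s,t) = u(η,σ).
By the chain rule w_t = u_σ - u_η, w_s = u_η, w_ss = u_ηη.
Then w_t + w_s = u_σ: the advection term cancels and the PDE becomes the heat equation u_σ = (1/2)u_ηη on η ∈ ℝ.
Initial data: u(η,0) = w(η,0) = sin(η) + sin(2η).
On η ∈ ℝ each mode satisfies (sin(nη))″ = -n² sin(nη), so exp(-n²σ/2) sin(nη) solves the heat equation; by superposition u(η,σ) = Σ c_n exp(-n²σ/2) sin(nη).
Reading off the coefficients: c_1=1, c_2=1, so u(η,σ) = exp(-2σ)sin(2η) + exp(-σ/2)sin(η).
Substituting back η = s - t, σ = t: w(s,t) = u(s - t, t).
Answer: w(s, t) = exp(-2t)sin(2s - 2t) + exp(-t/2)sin(s - t)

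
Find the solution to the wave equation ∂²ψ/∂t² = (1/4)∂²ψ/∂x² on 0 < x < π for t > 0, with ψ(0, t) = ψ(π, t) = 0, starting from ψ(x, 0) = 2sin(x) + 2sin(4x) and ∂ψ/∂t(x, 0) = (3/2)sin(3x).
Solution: Using separation of variables ψ = X(x)T(t):
Eigenfunctions: sin(nx), n = 1, 2, 3, ...
General solution: ψ(x, t) = Σ [A_n cos(n t/2) + B_n sin(n t/2)] sin(nx)
From ψ(x,0) = 2sin(x) + 2sin(4x): A_1=2, A_4=2. From ψ_t(x,0) = (3/2)sin(3x), using ψ_t(x,0) = Σ ω_n B_n sin(nx) with ω_n = n/2: B_3 = (3/2)/(3/2) = 1.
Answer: ψ(x, t) = sin(3t/2)sin(3x) + 2sin(x)cos(t/2) + 2sin(4x)cos(2t)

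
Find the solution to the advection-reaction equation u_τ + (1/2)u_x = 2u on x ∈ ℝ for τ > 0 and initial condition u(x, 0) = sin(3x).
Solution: Substitute u = exp(2τ)w.
Then u_τ = exp(2τ)(w_τ + 2w), u_x = exp(2τ)w_x; substituting and dividing by exp(2τ), the lower-order terms cancel: w_τ + (1/2)w_x = 0 (standard advection equation).
Data for w: w(x,0) = u(x,0) = sin(3x).
By characteristics (dx/dτ = 1/2), w(x,τ) = f(x - (1/2)τ) with f = w(·, 0).
So w(x,τ) = sin(3x - 3τ/2), and u(x,τ) = exp(2τ)w(x,τ).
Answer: u(x, τ) = exp(2τ)sin(3x - 3τ/2)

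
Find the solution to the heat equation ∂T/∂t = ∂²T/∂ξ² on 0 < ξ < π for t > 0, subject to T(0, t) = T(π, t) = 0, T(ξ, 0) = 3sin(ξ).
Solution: Using separation of variables T = X(ξ)G(t):
Eigenfunctions: sin(nξ), n = 1, 2, 3, ...
General solution: T(ξ, t) = Σ c_n sin(nξ) exp(-n² t)
Matching T(ξ,0) = 3sin(ξ) term by term: c_1=3.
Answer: T(ξ, t) = 3exp(-t)sin(ξ)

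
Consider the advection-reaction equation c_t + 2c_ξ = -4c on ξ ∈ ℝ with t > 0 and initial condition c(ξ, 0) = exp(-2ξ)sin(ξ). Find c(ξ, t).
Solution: Substitute c = exp(-2ξ)u.
Then c_ξ = exp(-2ξ)(u_ξ - 2u), c_t = exp(-2ξ)u_t; substituting and dividing by exp(-2ξ), the lower-order terms cancel: u_t + 2u_ξ = 0 (standard advection equation).
Data for u: u(ξ,0) = exp(2ξ)c(ξ,0) = sin(ξ).
By characteristics (dξ/dt = 2), u(ξ,t) = f(ξ - 2t) with f = u(·, 0).
So u(ξ,t) = -sin(2t - ξ), and c(ξ,t) = exp(-2ξ)u(ξ,t).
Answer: c(ξ, t) = -exp(-2ξ)sin(2t - ξ)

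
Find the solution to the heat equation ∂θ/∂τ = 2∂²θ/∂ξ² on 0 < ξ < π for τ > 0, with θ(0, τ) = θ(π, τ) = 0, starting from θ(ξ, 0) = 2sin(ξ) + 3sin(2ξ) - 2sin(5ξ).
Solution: Using separation of variables θ = X(ξ)G(τ):
Eigenfunctions: sin(nξ), n = 1, 2, 3, ...
General solution: θ(ξ, τ) = Σ c_n sin(nξ) exp(-2n² τ)
Matching θ(ξ,0) = 2sin(ξ) + 3sin(2ξ) - 2sin(5ξ) term by term: c_1=2, c_2=3, c_5=-2.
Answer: θ(ξ, τ) = 2exp(-2τ)sin(ξ) + 3exp(-8τ)sin(2ξ) - 2exp(-50τ)sin(5ξ)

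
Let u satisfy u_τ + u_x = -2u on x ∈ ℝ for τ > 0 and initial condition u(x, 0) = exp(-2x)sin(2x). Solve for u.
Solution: Substitute u = exp(-2x)w.
Then u_x = exp(-2x)(w_x - 2w), u_τ = exp(-2x)w_τ; substituting and dividing by exp(-2x), the lower-order terms cancel: w_τ + w_x = 0 (standard advection equation).
Data for w: w(x,0) = exp(2x)u(x,0) = sin(2x).
By characteristics (dx/dτ = 1), w(x,τ) = f(x - τ) with f = w(·, 0).
So w(x,τ) = sin(2x - 2τ), and u(x,τ) = exp(-2x)w(x,τ).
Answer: u(x, τ) = exp(-2x)sin(2x - 2τ)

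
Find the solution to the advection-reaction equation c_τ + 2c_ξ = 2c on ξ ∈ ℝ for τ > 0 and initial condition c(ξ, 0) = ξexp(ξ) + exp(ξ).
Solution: Substitute c = exp(ξ)u, i.e. u = exp(-ξ)c.
By the product rule, c_ξ = exp(ξ)(u_ξ + u), c_τ = exp(ξ)u_τ.
Substituting into the PDE and dividing by exp(ξ): u_τ + 2(u_ξ + u) = 2u.
The lower-order terms cancel, leaving the standard advection equation u_τ + 2u_ξ = 0.
Initial data for u: u(ξ,0) = exp(-ξ)c(ξ,0) = ξ + 1.
Solve for u:
  By method of characteristics (waves move right with speed 2):
  Along characteristics ξ - 2τ = const, u is constant, so u(ξ,τ) = f(ξ - 2τ) with f = u(·, 0).
Hence u(ξ,τ) = ξ - 2τ + 1.
Transform back: c(ξ,τ) = exp(ξ)u(ξ,τ).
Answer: c(ξ, τ) = ξexp(ξ) - 2τexp(ξ) + exp(ξ)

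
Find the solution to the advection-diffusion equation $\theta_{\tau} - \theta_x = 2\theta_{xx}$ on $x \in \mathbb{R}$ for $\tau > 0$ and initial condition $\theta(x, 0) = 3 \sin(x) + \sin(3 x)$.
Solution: Change to a moving frame: let $\eta = x + \tau$, $\sigma = \tau$ and write $\theta(x,\tau) = u(\eta,\sigma)$.
By the chain rule $\theta_{\tau} = u_{\sigma} + u_{\eta}$, $\theta_x = u_{\eta}$, $\theta_{xx} = u_{\eta\eta}$.
Then $\theta_{\tau} - \theta_x = u_{\sigma}$: the advection term cancels and the PDE becomes the heat equation $u_{\sigma} = 2u_{\eta\eta}$ on $\eta \in \mathbb{R}$.
Initial data: $u(\eta,0) = \theta(\eta,0) = 3 \sin(\eta) + \sin(3 \eta)$.
On $\eta \in \mathbb{R}$ each mode satisfies $(\sin(n\eta))'' = -n^2 \sin(n\eta)$, so $e^{-2n^2\sigma} \sin(n\eta)$ solves the heat equation; by superposition $u(\eta,\sigma) = \sum c_n e^{-2n^2\sigma} \sin(n\eta)$.
Reading off the coefficients: $c_1=3, c_3=1$, so $u(\eta,\sigma) = 3 e^{-2 \sigma} \sin(\eta) + e^{-18 \sigma} \sin(3 \eta)$.
Substituting back $\eta = x + \tau$, $\sigma = \tau$: $\theta(x,\tau) = u(x + \tau, \tau)$.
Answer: $\theta(x, \tau) = 3 e^{-2 \tau} \sin(\tau + x) + e^{-18 \tau} \sin(3 \tau + 3 x)$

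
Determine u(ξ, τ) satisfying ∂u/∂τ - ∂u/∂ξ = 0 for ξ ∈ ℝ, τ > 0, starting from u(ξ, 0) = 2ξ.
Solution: By method of characteristics (waves move left with speed 1):
Along characteristics ξ + τ = const, u is constant, so u(ξ,τ) = f(ξ + τ) with f = u(·, 0).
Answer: u(ξ, τ) = 2ξ + 2τ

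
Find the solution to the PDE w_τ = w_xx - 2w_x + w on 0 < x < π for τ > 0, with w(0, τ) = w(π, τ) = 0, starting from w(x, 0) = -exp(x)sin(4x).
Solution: Substitute w = exp(x)u.
Then w_x = exp(x)(u_x + u), w_xx = exp(x)(u_xx + 2u_x + u), w_τ = exp(x)u_τ; substituting and dividing by exp(x), the lower-order terms cancel: u_τ = u_xx (standard heat equation).
Data for u: u(x,0) = exp(-x)w(x,0) = -sin(4x). The boundary conditions carry over: u(0,τ) = u(π,τ) = 0.
Separating variables: u = Σ c_n exp(-n²τ) sin(nx). From u(x,0) = -sin(4x): c_4=-1.
So u(x,τ) = -exp(-16τ)sin(4x), and w(x,τ) = exp(x)u(x,τ).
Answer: w(x, τ) = -exp(x)exp(-16τ)sin(4x)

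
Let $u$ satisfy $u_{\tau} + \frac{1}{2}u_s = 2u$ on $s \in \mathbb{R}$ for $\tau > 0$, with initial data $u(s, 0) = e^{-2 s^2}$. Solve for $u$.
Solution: Substitute $u = e^{2\tau}w$, i.e. $w = e^{-2\tau}u$.
By the product rule, $u_{\tau} = e^{2\tau}(w_{\tau} + 2w)$, $u_s = e^{2\tau}w_s$.
Substituting into the PDE and dividing by $e^{2\tau}$: $w_{\tau} + 2w + \frac{1}{2}w_s = 2w$.
The lower-order terms cancel, leaving the standard advection equation $w_{\tau} + \frac{1}{2}w_s = 0$.
Initial data for $w$: $w(s,0) = u(s,0) = e^{-2 s^2}$.
Solve for $w$:
  By method of characteristics (waves move right with speed 1/2):
  Along characteristics $s - \frac{1}{2}\tau =$ const, $w$ is constant, so $w(s,\tau) = f(s - \frac{1}{2}\tau)$ with $f = w( \cdot , 0)$.
Hence $w(s,\tau) = e^{-2 (s - \tau/2)^2}$.
Transform back: $u(s,\tau) = e^{2\tau}w(s,\tau)$.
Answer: $u(s, \tau) = e^{2 \tau} e^{-2 (-\tau/2 + s)^2}$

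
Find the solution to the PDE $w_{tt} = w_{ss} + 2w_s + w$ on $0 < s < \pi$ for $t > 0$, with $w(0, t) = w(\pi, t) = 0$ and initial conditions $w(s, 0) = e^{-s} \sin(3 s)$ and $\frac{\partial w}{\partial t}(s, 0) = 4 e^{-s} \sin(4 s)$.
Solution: Substitute $w = e^{-s}u$, i.e. $u = e^{s}w$.
By the product rule, $w_s = e^{-s}(u_s - u)$, $w_{ss} = e^{-s}(u_{ss} - 2u_s + u)$, $w_{tt} = e^{-s}u_{tt}$.
Substituting into the PDE and dividing by $e^{-s}$: $u_{tt} = (u_{ss} - 2u_s + u) + 2(u_s - u) + u$.
The lower-order terms cancel, leaving the standard wave equation $u_{tt} = u_{ss}$.
Initial data for $u$: $u(s,0) = e^{s}w(s,0) = \sin(3 s)$; $u_t(s,0) = e^{s}w_t(s,0) = 4 \sin(4 s)$. The boundary conditions carry over: $u(0,t) = u(\pi,t) = 0$.
Solve for $u$:
  Using separation of variables $u = X(s)T(t)$:
  Eigenfunctions: $\sin(ns)$, $n = 1, 2, 3, \ldots$
  General solution: $u(s, t) = \sum [A_n \cos(n t) + B_n \sin(n t)] \sin(ns)$
  From $u(s,0) = \sin(3 s)$: $A_3=1$. From $u_t(s,0) = 4 \sin(4 s)$, using $u_t(s,0) = \sum \omega_n B_n \sin(ns)$ with $\omega_n = n$: $B_4 = 4/4 = 1$.
Hence $u(s,t) = \sin(3 s) \cos(3 t) + \sin(4 s) \sin(4 t)$.
Transform back: $w(s,t) = e^{-s}u(s,t)$.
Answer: $w(s, t) = e^{-s} \sin(3 s) \cos(3 t) + e^{-s} \sin(4 s) \sin(4 t)$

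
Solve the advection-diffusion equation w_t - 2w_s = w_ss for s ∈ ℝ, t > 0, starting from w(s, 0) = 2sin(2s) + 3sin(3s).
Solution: Change to a moving frame: let η = s + 2t, σ = t and write w(s,t) = u(η,σ).
By the chain rule w_t = u_σ + 2u_η, w_s = u_η, w_ss = u_ηη.
Then w_t - 2w_s = u_σ: the advection term cancels and the PDE becomes the heat equation u_σ = u_ηη on η ∈ ℝ.
Initial data: u(η,0) = w(η,0) = 2sin(2η) + 3sin(3η).
On η ∈ ℝ each mode satisfies (sin(nη))″ = -n² sin(nη), so exp(-n²σ) sin(nη) solves the heat equation; by superposition u(η,σ) = Σ c_n exp(-n²σ) sin(nη).
Reading off the coefficients: c_2=2, c_3=3, so u(η,σ) = 2exp(-4σ)sin(2η) + 3exp(-9σ)sin(3η).
Substituting back η = s + 2t, σ = t: w(s,t) = u(s + 2t, t).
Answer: w(s, t) = 2exp(-4t)sin(2s + 4t) + 3exp(-9t)sin(3s + 6t)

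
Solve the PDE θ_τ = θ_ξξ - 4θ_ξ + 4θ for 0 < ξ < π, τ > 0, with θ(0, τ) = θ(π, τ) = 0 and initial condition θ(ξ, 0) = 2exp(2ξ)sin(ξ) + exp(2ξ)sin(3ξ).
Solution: Substitute θ = exp(2ξ)u.
Then θ_ξ = exp(2ξ)(u_ξ + 2u), θ_ξξ = exp(2ξ)(u_ξξ + 4u_ξ + 4u), θ_τ = exp(2ξ)u_τ; substituting and dividing by exp(2ξ), the lower-order terms cancel: u_τ = u_ξξ (standard heat equation).
Data for u: u(ξ,0) = exp(-2ξ)θ(ξ,0) = 2sin(ξ) + sin(3ξ). The boundary conditions carry over: u(0,τ) = u(π,τ) = 0.
Separating variables: u = Σ c_n exp(-n²τ) sin(nξ). From u(ξ,0) = 2sin(ξ) + sin(3ξ): c_1=2, c_3=1.
So u(ξ,τ) = 2exp(-τ)sin(ξ) + exp(-9τ)sin(3ξ), and θ(ξ,τ) = exp(2ξ)u(ξ,τ).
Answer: θ(ξ, τ) = 2exp(2ξ)exp(-τ)sin(ξ) + exp(2ξ)exp(-9τ)sin(3ξ)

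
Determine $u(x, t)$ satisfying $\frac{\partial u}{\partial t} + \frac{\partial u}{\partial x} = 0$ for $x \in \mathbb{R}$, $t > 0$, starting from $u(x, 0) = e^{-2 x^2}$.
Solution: By method of characteristics (waves move right with speed 1):
Along characteristics $x - t =$ const, $u$ is constant, so $u(x,t) = f(x - t)$ with $f = u( \cdot , 0)$.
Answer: $u(x, t) = e^{-2 (-t + x)^2}$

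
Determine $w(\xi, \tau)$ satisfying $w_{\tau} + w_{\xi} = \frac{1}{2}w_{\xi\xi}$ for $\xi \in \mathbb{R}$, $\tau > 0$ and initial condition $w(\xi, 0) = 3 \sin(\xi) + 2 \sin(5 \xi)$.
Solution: Change to a moving frame: let $\eta = \xi - \tau$, $\sigma = \tau$ and write $w(\xi,\tau) = u(\eta,\sigma)$.
By the chain rule $w_{\tau} = u_{\sigma} - u_{\eta}$, $w_{\xi} = u_{\eta}$, $w_{\xi\xi} = u_{\eta\eta}$.
Then $w_{\tau} + w_{\xi} = u_{\sigma}$: the advection term cancels and the PDE becomes the heat equation $u_{\sigma} = \frac{1}{2}u_{\eta\eta}$ on $\eta \in \mathbb{R}$.
Initial data: $u(\eta,0) = w(\eta,0) = 3 \sin(\eta) + 2 \sin(5 \eta)$.
On $\eta \in \mathbb{R}$ each mode satisfies $(\sin(n\eta))'' = -n^2 \sin(n\eta)$, so $e^{-n^2\sigma/2} \sin(n\eta)$ solves the heat equation; by superposition $u(\eta,\sigma) = \sum c_n e^{-n^2\sigma/2} \sin(n\eta)$.
Reading off the coefficients: $c_1=3, c_5=2$, so $u(\eta,\sigma) = 3 e^{-\sigma/2} \sin(\eta) + 2 e^{-25 \sigma/2} \sin(5 \eta)$.
Substituting back $\eta = \xi - \tau$, $\sigma = \tau$: $w(\xi,\tau) = u(\xi - \tau, \tau)$.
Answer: $w(\xi, \tau) = -3 e^{-\tau/2} \sin(\tau - \xi) - 2 e^{-25 \tau/2} \sin(5 \tau - 5 \xi)$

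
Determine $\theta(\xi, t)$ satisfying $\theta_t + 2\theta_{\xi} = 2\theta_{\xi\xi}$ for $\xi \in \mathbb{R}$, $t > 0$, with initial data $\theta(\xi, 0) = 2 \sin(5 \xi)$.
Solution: Change to a moving frame: let $\eta = \xi - 2t$, $\sigma = t$ and write $\theta(\xi,t) = u(\eta,\sigma)$.
By the chain rule $\theta_t = u_{\sigma} - 2u_{\eta}$, $\theta_{\xi} = u_{\eta}$, $\theta_{\xi\xi} = u_{\eta\eta}$.
Then $\theta_t + 2\theta_{\xi} = u_{\sigma}$: the advection term cancels and the PDE becomes the heat equation $u_{\sigma} = 2u_{\eta\eta}$ on $\eta \in \mathbb{R}$.
Initial data: $u(\eta,0) = \theta(\eta,0) = 2 \sin(5 \eta)$.
On $\eta \in \mathbb{R}$ each mode satisfies $(\sin(n\eta))'' = -n^2 \sin(n\eta)$, so $e^{-2n^2\sigma} \sin(n\eta)$ solves the heat equation; by superposition $u(\eta,\sigma) = \sum c_n e^{-2n^2\sigma} \sin(n\eta)$.
Reading off the coefficients: $c_5=2$, so $u(\eta,\sigma) = 2 e^{-50 \sigma} \sin(5 \eta)$.
Substituting back $\eta = \xi - 2t$, $\sigma = t$: $\theta(\xi,t) = u(\xi - 2t, t)$.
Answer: $\theta(\xi, t) = 2 e^{-50 t} \sin(5 \xi - 10 t)$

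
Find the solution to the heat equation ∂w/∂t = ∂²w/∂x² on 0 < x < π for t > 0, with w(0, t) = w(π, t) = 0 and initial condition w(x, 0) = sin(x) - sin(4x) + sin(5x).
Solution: Separating variables: w = Σ c_n exp(-n²t) sin(nx). From w(x,0) = sin(x) - sin(4x) + sin(5x): c_1=1, c_4=-1, c_5=1.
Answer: w(x, t) = exp(-t)sin(x) - exp(-16t)sin(4x) + exp(-25t)sin(5x)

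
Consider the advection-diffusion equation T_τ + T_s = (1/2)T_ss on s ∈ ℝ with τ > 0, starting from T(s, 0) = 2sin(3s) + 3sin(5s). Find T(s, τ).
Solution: Change to a moving frame: let η = s - τ, σ = τ and write T(s,τ) = u(η,σ).
By the chain rule T_τ = u_σ - u_η, T_s = u_η, T_ss = u_ηη.
Then T_τ + T_s = u_σ: the advection term cancels and the PDE becomes the heat equation u_σ = (1/2)u_ηη on η ∈ ℝ.
Initial data: u(η,0) = T(η,0) = 2sin(3η) + 3sin(5η).
On η ∈ ℝ each mode satisfies (sin(nη))″ = -n² sin(nη), so exp(-n²σ/2) sin(nη) solves the heat equation; by superposition u(η,σ) = Σ c_n exp(-n²σ/2) sin(nη).
Reading off the coefficients: c_3=2, c_5=3, so u(η,σ) = 2exp(-9σ/2)sin(3η) + 3exp(-25σ/2)sin(5η).
Substituting back η = s - τ, σ = τ: T(s,τ) = u(s - τ, τ).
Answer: T(s, τ) = 2exp(-9τ/2)sin(3s - 3τ) + 3exp(-25τ/2)sin(5s - 5τ)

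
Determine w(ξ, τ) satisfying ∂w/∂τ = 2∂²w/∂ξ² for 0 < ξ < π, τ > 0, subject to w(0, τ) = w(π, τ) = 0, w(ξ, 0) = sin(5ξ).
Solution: Using separation of variables w = X(ξ)T(τ):
Eigenfunctions: sin(nξ), n = 1, 2, 3, ...
General solution: w(ξ, τ) = Σ c_n sin(nξ) exp(-2n² τ)
Matching w(ξ,0) = sin(5ξ) term by term: c_5=1.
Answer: w(ξ, τ) = exp(-50τ)sin(5ξ)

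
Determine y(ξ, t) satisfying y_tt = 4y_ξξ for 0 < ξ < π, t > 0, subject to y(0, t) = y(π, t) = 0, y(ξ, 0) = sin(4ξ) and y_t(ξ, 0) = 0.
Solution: Using separation of variables y = X(ξ)T(t):
Eigenfunctions: sin(nξ), n = 1, 2, 3, ...
General solution: y(ξ, t) = Σ [A_n cos(2n t) + B_n sin(2n t)] sin(nξ)
From y(ξ,0) = sin(4ξ): A_4=1. From y_t(ξ,0) = 0: all B_n = 0.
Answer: y(ξ, t) = sin(4ξ)cos(8t)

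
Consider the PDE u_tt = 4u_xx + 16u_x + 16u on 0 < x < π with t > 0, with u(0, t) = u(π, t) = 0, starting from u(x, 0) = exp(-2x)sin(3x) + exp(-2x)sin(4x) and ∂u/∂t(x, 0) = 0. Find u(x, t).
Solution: Substitute u = exp(-2x)w.
Then u_x = exp(-2x)(w_x - 2w), u_xx = exp(-2x)(w_xx - 4w_x + 4w), u_tt = exp(-2x)w_tt; substituting and dividing by exp(-2x), the lower-order terms cancel: w_tt = 4w_xx (standard wave equation).
Data for w: w(x,0) = exp(2x)u(x,0) = sin(3x) + sin(4x); w_t(x,0) = exp(2x)u_t(x,0) = 0. The boundary conditions carry over: w(0,t) = w(π,t) = 0.
Separating variables: w = Σ [A_n cos(ω_n t) + B_n sin(ω_n t)] sin(nx), ω_n = 2n. From ICs: A_3=1, A_4=1.
So w(x,t) = sin(3x)cos(6t) + sin(4x)cos(8t), and u(x,t) = exp(-2x)w(x,t).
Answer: u(x, t) = exp(-2x)sin(3x)cos(6t) + exp(-2x)sin(4x)cos(8t)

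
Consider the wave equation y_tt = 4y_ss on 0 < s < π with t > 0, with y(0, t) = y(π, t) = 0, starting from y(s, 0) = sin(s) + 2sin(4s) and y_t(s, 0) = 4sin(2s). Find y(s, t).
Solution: Separating variables: y = Σ [A_n cos(ω_n t) + B_n sin(ω_n t)] sin(ns), ω_n = 2n. From ICs (B_n = velocity coefficient / ω_n): A_1=1, A_4=2, B_2=1.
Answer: y(s, t) = sin(s)cos(2t) + sin(2s)sin(4t) + 2sin(4s)cos(8t)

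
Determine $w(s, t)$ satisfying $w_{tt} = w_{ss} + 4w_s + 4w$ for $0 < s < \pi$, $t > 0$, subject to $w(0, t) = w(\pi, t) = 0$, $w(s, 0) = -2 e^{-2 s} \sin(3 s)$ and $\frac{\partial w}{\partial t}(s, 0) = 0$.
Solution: Substitute $w = e^{-2s}u$, i.e. $u = e^{2s}w$.
By the product rule, $w_s = e^{-2s}(u_s - 2u)$, $w_{ss} = e^{-2s}(u_{ss} - 4u_s + 4u)$, $w_{tt} = e^{-2s}u_{tt}$.
Substituting into the PDE and dividing by $e^{-2s}$: $u_{tt} = (u_{ss} - 4u_s + 4u) + 4(u_s - 2u) + 4u$.
The lower-order terms cancel, leaving the standard wave equation $u_{tt} = u_{ss}$.
Initial data for $u$: $u(s,0) = e^{2s}w(s,0) = -2 \sin(3 s)$; $u_t(s,0) = e^{2s}w_t(s,0) = 0$. The boundary conditions carry over: $u(0,t) = u(\pi,t) = 0$.
Solve for $u$:
  Using separation of variables $u = X(s)T(t)$:
  Eigenfunctions: $\sin(ns)$, $n = 1, 2, 3, \ldots$
  General solution: $u(s, t) = \sum [A_n \cos(n t) + B_n \sin(n t)] \sin(ns)$
  From $u(s,0) = -2 \sin(3 s)$: $A_3=-2$. From $u_t(s,0) = 0$: all $B_n = 0$.
Hence $u(s,t) = -2 \sin(3 s) \cos(3 t)$.
Transform back: $w(s,t) = e^{-2s}u(s,t)$.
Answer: $w(s, t) = -2 e^{-2 s} \sin(3 s) \cos(3 t)$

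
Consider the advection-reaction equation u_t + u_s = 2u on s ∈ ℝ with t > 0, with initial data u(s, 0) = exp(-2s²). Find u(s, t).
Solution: Substitute u = exp(2t)w.
Then u_t = exp(2t)(w_t + 2w), u_s = exp(2t)w_s; substituting and dividing by exp(2t), the lower-order terms cancel: w_t + w_s = 0 (standard advection equation).
Data for w: w(s,0) = u(s,0) = exp(-2s²).
By characteristics (ds/dt = 1), w(s,t) = f(s - t) with f = w(·, 0).
So w(s,t) = exp(-2(s - t)²), and u(s,t) = exp(2t)w(s,t).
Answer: u(s, t) = exp(2t)exp(-2(s - t)²)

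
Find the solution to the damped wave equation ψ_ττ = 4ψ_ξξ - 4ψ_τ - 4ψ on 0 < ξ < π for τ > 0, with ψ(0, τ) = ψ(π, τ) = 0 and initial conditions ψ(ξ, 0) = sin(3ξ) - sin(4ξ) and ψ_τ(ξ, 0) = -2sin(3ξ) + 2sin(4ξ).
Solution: Substitute ψ = exp(-2τ)u, i.e. u = exp(2τ)ψ.
By the product rule, ψ_τ = exp(-2τ)(u_τ - 2u), ψ_ττ = exp(-2τ)(u_ττ - 4u_τ + 4u), ψ_ξξ = exp(-2τ)u_ξξ.
Substituting into the PDE and dividing by exp(-2τ): u_ττ - 4u_τ + 4u = 4u_ξξ - 4(u_τ - 2u) - 4u.
The lower-order terms cancel, leaving the standard wave equation u_ττ = 4u_ξξ.
Initial data for u: u(ξ,0) = ψ(ξ,0) = sin(3ξ) - sin(4ξ); u_τ(ξ,0) = ψ_τ(ξ,0) + 2ψ(ξ,0) = 0. The boundary conditions carry over: u(0,τ) = u(π,τ) = 0.
Solve for u:
  Using separation of variables u = X(ξ)T(τ):
  Eigenfunctions: sin(nξ), n = 1, 2, 3, ...
  General solution: u(ξ, τ) = Σ [A_n cos(2n τ) + B_n sin(2n τ)] sin(nξ)
  From u(ξ,0) = sin(3ξ) - sin(4ξ): A_3=1, A_4=-1. From u_τ(ξ,0) = 0: all B_n = 0.
Hence u(ξ,τ) = sin(3ξ)cos(6τ) - sin(4ξ)cos(8τ).
Transform back: ψ(ξ,τ) = exp(-2τ)u(ξ,τ).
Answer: ψ(ξ, τ) = exp(-2τ)sin(3ξ)cos(6τ) - exp(-2τ)sin(4ξ)cos(8τ)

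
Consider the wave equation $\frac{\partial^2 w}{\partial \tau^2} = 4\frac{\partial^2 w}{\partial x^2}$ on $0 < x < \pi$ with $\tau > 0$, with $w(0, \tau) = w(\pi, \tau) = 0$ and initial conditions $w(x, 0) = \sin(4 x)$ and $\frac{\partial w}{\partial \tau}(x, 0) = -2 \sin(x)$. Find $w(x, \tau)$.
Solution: Separating variables: $w = \sum [A_n \cos(\omega_n \tau) + B_n \sin(\omega_n \tau)] \sin(nx)$, $\omega_n = 2n$. From ICs ($B_n$ = velocity coefficient / $\omega_n$): $A_4=1, B_1=-1$.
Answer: $w(x, \tau) = - \sin(2 \tau) \sin(x) + \sin(4 x) \cos(8 \tau)$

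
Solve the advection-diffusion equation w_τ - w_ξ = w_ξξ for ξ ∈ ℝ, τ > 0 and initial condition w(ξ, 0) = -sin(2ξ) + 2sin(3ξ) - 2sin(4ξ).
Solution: Moving frame: η = ξ + τ, σ = τ, w = u(η,σ), so w_τ = u_σ + u_η and w_ξξ = u_ηη.
Hence w_τ - w_ξ = u_σ and the PDE becomes the heat equation u_σ = u_ηη on η ∈ ℝ.
Initial data: u(η,0) = w(η,0) = -sin(2η) + 2sin(3η) - 2sin(4η). Each mode sin(nη) decays as exp(-n²σ) on ℝ, so u(η,σ) = Σ c_n exp(-n²σ) sin(nη) with c_2=-1, c_3=2, c_4=-2: u(η,σ) = -exp(-4σ)sin(2η) + 2exp(-9σ)sin(3η) - 2exp(-16σ)sin(4η).
Substituting back: w(ξ,τ) = u(ξ + τ, τ).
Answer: w(ξ, τ) = -exp(-4τ)sin(2ξ + 2τ) + 2exp(-9τ)sin(3ξ + 3τ) - 2exp(-16τ)sin(4ξ + 4τ)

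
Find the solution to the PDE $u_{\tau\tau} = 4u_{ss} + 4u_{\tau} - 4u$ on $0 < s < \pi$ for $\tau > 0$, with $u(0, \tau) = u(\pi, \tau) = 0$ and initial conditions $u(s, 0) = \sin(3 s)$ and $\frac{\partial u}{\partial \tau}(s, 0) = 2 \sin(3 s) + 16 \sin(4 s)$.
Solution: Substitute $u = e^{2\tau}w$, i.e. $w = e^{-2\tau}u$.
By the product rule, $u_{\tau} = e^{2\tau}(w_{\tau} + 2w)$, $u_{\tau\tau} = e^{2\tau}(w_{\tau\tau} + 4w_{\tau} + 4w)$, $u_{ss} = e^{2\tau}w_{ss}$.
Substituting into the PDE and dividing by $e^{2\tau}$: $w_{\tau\tau} + 4w_{\tau} + 4w = 4w_{ss} + 4(w_{\tau} + 2w) - 4w$.
The lower-order terms cancel, leaving the standard wave equation $w_{\tau\tau} = 4w_{ss}$.
Initial data for $w$: $w(s,0) = u(s,0) = \sin(3 s)$; $w_{\tau}(s,0) = u_{\tau}(s,0) - 2u(s,0) = 16 \sin(4 s)$. The boundary conditions carry over: $w(0,\tau) = w(\pi,\tau) = 0$.
Solve for $w$:
  Using separation of variables $w = X(s)T(\tau)$:
  Eigenfunctions: $\sin(ns)$, $n = 1, 2, 3, \ldots$
  General solution: $w(s, \tau) = \sum [A_n \cos(2n \tau) + B_n \sin(2n \tau)] \sin(ns)$
  From $w(s,0) = \sin(3 s)$: $A_3=1$. From $w_{\tau}(s,0) = 16 \sin(4 s)$, using $w_{\tau}(s,0) = \sum \omega_n B_n \sin(ns)$ with $\omega_n = 2n$: $B_4 = 16/8 = 2$.
Hence $w(s,\tau) = \sin(3 s) \cos(6 \tau) + 2 \sin(4 s) \sin(8 \tau)$.
Transform back: $u(s,\tau) = e^{2\tau}w(s,\tau)$.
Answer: $u(s, \tau) = 2 e^{2 \tau} \sin(8 \tau) \sin(4 s) + e^{2 \tau} \sin(3 s) \cos(6 \tau)$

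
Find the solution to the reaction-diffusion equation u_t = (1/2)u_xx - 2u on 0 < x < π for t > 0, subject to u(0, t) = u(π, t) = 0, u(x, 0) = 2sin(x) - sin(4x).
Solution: Substitute u = exp(-2t)w, i.e. w = exp(2t)u.
By the product rule, u_t = exp(-2t)(w_t - 2w), u_xx = exp(-2t)w_xx.
Substituting into the PDE and dividing by exp(-2t): w_t - 2w = (1/2)w_xx - 2w.
The lower-order terms cancel, leaving the standard heat equation w_t = (1/2)w_xx.
Initial data for w: w(x,0) = u(x,0) = 2sin(x) - sin(4x). The boundary conditions carry over: w(0,t) = w(π,t) = 0.
Solve for w:
  Using separation of variables w = X(x)T(t):
  Eigenfunctions: sin(nx), n = 1, 2, 3, ...
  General solution: w(x, t) = Σ c_n sin(nx) exp(-n² t/2)
  Matching w(x,0) = 2sin(x) - sin(4x) term by term: c_1=2, c_4=-1.
Hence w(x,t) = -exp(-8t)sin(4x) + 2exp(-t/2)sin(x).
Transform back: u(x,t) = exp(-2t)w(x,t).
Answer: u(x, t) = -exp(-10t)sin(4x) + 2exp(-5t/2)sin(x)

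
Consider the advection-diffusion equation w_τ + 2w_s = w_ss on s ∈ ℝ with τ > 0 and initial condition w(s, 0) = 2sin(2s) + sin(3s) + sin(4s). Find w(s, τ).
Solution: Moving frame: η = s - 2τ, σ = τ, w = u(η,σ), so w_τ = u_σ - 2u_η and w_ss = u_ηη.
Hence w_τ + 2w_s = u_σ and the PDE becomes the heat equation u_σ = u_ηη on η ∈ ℝ.
Initial data: u(η,0) = w(η,0) = 2sin(2η) + sin(3η) + sin(4η). Each mode sin(nη) decays as exp(-n²σ) on ℝ, so u(η,σ) = Σ c_n exp(-n²σ) sin(nη) with c_2=2, c_3=1, c_4=1: u(η,σ) = 2exp(-4σ)sin(2η) + exp(-9σ)sin(3η) + exp(-16σ)sin(4η).
Substituting back: w(s,τ) = u(s - 2τ, τ).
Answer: w(s, τ) = 2exp(-4τ)sin(2s - 4τ) + exp(-9τ)sin(3s - 6τ) + exp(-16τ)sin(4s - 8τ)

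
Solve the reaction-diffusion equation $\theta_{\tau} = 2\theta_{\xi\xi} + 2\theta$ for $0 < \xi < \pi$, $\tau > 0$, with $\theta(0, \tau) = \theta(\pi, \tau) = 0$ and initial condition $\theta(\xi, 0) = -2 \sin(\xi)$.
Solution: Substitute $\theta = e^{2\tau}u$, i.e. $u = e^{-2\tau}\theta$.
By the product rule, $\theta_{\tau} = e^{2\tau}(u_{\tau} + 2u)$, $\theta_{\xi\xi} = e^{2\tau}u_{\xi\xi}$.
Substituting into the PDE and dividing by $e^{2\tau}$: $u_{\tau} + 2u = 2u_{\xi\xi} + 2u$.
The lower-order terms cancel, leaving the standard heat equation $u_{\tau} = 2u_{\xi\xi}$.
Initial data for $u$: $u(\xi,0) = \theta(\xi,0) = -2 \sin(\xi)$. The boundary conditions carry over: $u(0,\tau) = u(\pi,\tau) = 0$.
Solve for $u$:
  Using separation of variables $u = X(\xi)G(\tau)$:
  Eigenfunctions: $\sin(n\xi)$, $n = 1, 2, 3, \ldots$
  General solution: $u(\xi, \tau) = \sum c_n \sin(n\xi) e^{-2n^2 \tau}$
  Matching $u(\xi,0) = -2 \sin(\xi)$ term by term: $c_1=-2$.
Hence $u(\xi,\tau) = -2 e^{-2 \tau} \sin(\xi)$.
Transform back: $\theta(\xi,\tau) = e^{2\tau}u(\xi,\tau)$.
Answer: $\theta(\xi, \tau) = -2 \sin(\xi)$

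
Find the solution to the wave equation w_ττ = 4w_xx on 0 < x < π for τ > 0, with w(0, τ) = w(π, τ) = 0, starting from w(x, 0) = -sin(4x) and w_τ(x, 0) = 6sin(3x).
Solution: Separating variables: w = Σ [A_n cos(ω_n τ) + B_n sin(ω_n τ)] sin(nx), ω_n = 2n. From ICs (B_n = velocity coefficient / ω_n): A_4=-1, B_3=1.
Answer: w(x, τ) = sin(3x)sin(6τ) - sin(4x)cos(8τ)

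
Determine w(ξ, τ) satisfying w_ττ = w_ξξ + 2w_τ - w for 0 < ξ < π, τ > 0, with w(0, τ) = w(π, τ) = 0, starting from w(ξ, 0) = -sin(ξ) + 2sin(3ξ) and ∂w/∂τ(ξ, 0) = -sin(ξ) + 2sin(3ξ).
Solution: Substitute w = exp(τ)u, i.e. u = exp(-τ)w.
By the product rule, w_τ = exp(τ)(u_τ + u), w_ττ = exp(τ)(u_ττ + 2u_τ + u), w_ξξ = exp(τ)u_ξξ.
Substituting into the PDE and dividing by exp(τ): u_ττ + 2u_τ + u = u_ξξ + 2(u_τ + u) - u.
The lower-order terms cancel, leaving the standard wave equation u_ττ = u_ξξ.
Initial data for u: u(ξ,0) = w(ξ,0) = -sin(ξ) + 2sin(3ξ); u_τ(ξ,0) = w_τ(ξ,0) - w(ξ,0) = 0. The boundary conditions carry over: u(0,τ) = u(π,τ) = 0.
Solve for u:
  Using separation of variables u = X(ξ)T(τ):
  Eigenfunctions: sin(nξ), n = 1, 2, 3, ...
  General solution: u(ξ, τ) = Σ [A_n cos(n τ) + B_n sin(n τ)] sin(nξ)
  From u(ξ,0) = -sin(ξ) + 2sin(3ξ): A_1=-1, A_3=2. From u_τ(ξ,0) = 0: all B_n = 0.
Hence u(ξ,τ) = -sin(ξ)cos(τ) + 2sin(3ξ)cos(3τ).
Transform back: w(ξ,τ) = exp(τ)u(ξ,τ).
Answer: w(ξ, τ) = -exp(τ)sin(ξ)cos(τ) + 2exp(τ)sin(3ξ)cos(3τ)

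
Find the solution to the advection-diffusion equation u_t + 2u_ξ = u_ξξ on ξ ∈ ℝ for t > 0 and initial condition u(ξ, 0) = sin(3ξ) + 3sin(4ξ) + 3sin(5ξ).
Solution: Moving frame: η = ξ - 2t, σ = t, u = w(η,σ), so u_t = w_σ - 2w_η and u_ξξ = w_ηη.
Hence u_t + 2u_ξ = w_σ and the PDE becomes the heat equation w_σ = w_ηη on η ∈ ℝ.
Initial data: w(η,0) = u(η,0) = sin(3η) + 3sin(4η) + 3sin(5η). Each mode sin(nη) decays as exp(-n²σ) on ℝ, so w(η,σ) = Σ c_n exp(-n²σ) sin(nη) with c_3=1, c_4=3, c_5=3: w(η,σ) = exp(-9σ)sin(3η) + 3exp(-16σ)sin(4η) + 3exp(-25σ)sin(5η).
Substituting back: u(ξ,t) = w(ξ - 2t, t).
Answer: u(ξ, t) = -exp(-9t)sin(6t - 3ξ) - 3exp(-16t)sin(8t - 4ξ) - 3exp(-25t)sin(10t - 5ξ)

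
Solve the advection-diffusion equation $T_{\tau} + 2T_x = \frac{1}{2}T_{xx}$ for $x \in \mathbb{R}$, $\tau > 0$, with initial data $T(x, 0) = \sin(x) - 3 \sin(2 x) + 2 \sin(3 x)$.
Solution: Change to a moving frame: let $\eta = x - 2\tau$, $\sigma = \tau$ and write $T(x,\tau) = u(\eta,\sigma)$.
By the chain rule $T_{\tau} = u_{\sigma} - 2u_{\eta}$, $T_x = u_{\eta}$, $T_{xx} = u_{\eta\eta}$.
Then $T_{\tau} + 2T_x = u_{\sigma}$: the advection term cancels and the PDE becomes the heat equation $u_{\sigma} = \frac{1}{2}u_{\eta\eta}$ on $\eta \in \mathbb{R}$.
Initial data: $u(\eta,0) = T(\eta,0) = \sin(\eta) - 3 \sin(2 \eta) + 2 \sin(3 \eta)$.
On $\eta \in \mathbb{R}$ each mode satisfies $(\sin(n\eta))'' = -n^2 \sin(n\eta)$, so $e^{-n^2\sigma/2} \sin(n\eta)$ solves the heat equation; by superposition $u(\eta,\sigma) = \sum c_n e^{-n^2\sigma/2} \sin(n\eta)$.
Reading off the coefficients: $c_1=1, c_2=-3, c_3=2$, so $u(\eta,\sigma) = -3 e^{-2 \sigma} \sin(2 \eta) + e^{-\sigma/2} \sin(\eta) + 2 e^{-9 \sigma/2} \sin(3 \eta)$.
Substituting back $\eta = x - 2\tau$, $\sigma = \tau$: $T(x,\tau) = u(x - 2\tau, \tau)$.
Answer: $T(x, \tau) = 3 e^{-2 \tau} \sin(4 \tau - 2 x) -  e^{-\tau/2} \sin(2 \tau - x) - 2 e^{-9 \tau/2} \sin(6 \tau - 3 x)$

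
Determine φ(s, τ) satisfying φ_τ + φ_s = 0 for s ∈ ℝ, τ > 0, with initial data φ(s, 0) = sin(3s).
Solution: By method of characteristics (waves move right with speed 1):
Along characteristics s - τ = const, φ is constant, so φ(s,τ) = f(s - τ) with f = φ(·, 0).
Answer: φ(s, τ) = sin(3s - 3τ)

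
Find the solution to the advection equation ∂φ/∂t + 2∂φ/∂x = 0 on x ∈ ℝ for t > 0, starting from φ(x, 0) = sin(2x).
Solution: By method of characteristics (waves move right with speed 2):
Along characteristics x - 2t = const, φ is constant, so φ(x,t) = f(x - 2t) with f = φ(·, 0).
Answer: φ(x, t) = -sin(4t - 2x)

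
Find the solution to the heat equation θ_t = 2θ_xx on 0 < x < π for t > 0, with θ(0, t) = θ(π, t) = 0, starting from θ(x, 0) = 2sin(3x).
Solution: Separating variables: θ = Σ c_n exp(-2n²t) sin(nx). From θ(x,0) = 2sin(3x): c_3=2.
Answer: θ(x, t) = 2exp(-18t)sin(3x)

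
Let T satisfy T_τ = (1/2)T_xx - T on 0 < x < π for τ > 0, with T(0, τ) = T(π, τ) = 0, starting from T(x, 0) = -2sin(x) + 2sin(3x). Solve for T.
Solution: Substitute T = exp(-τ)u.
Then T_τ = exp(-τ)(u_τ - u), T_xx = exp(-τ)u_xx; substituting and dividing by exp(-τ), the lower-order terms cancel: u_τ = (1/2)u_xx (standard heat equation).
Data for u: u(x,0) = T(x,0) = -2sin(x) + 2sin(3x). The boundary conditions carry over: u(0,τ) = u(π,τ) = 0.
Separating variables: u = Σ c_n exp(-n²τ/2) sin(nx). From u(x,0) = -2sin(x) + 2sin(3x): c_1=-2, c_3=2.
So u(x,τ) = -2exp(-τ/2)sin(x) + 2exp(-9τ/2)sin(3x), and T(x,τ) = exp(-τ)u(x,τ).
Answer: T(x, τ) = -2exp(-3τ/2)sin(x) + 2exp(-11τ/2)sin(3x)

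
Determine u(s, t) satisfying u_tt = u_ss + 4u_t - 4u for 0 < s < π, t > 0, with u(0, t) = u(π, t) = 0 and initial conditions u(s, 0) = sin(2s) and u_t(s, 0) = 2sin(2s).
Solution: Substitute u = exp(2t)w.
Then u_t = exp(2t)(w_t + 2w), u_tt = exp(2t)(w_tt + 4w_t + 4w), u_ss = exp(2t)w_ss; substituting and dividing by exp(2t), the lower-order terms cancel: w_tt = w_ss (standard wave equation).
Data for w: w(s,0) = u(s,0) = sin(2s); w_t(s,0) = u_t(s,0) - 2u(s,0) = 0. The boundary conditions carry over: w(0,t) = w(π,t) = 0.
Separating variables: w = Σ [A_n cos(ω_n t) + B_n sin(ω_n t)] sin(ns), ω_n = n. From ICs: A_2=1.
So w(s,t) = sin(2s)cos(2t), and u(s,t) = exp(2t)w(s,t).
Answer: u(s, t) = exp(2t)sin(2s)cos(2t)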